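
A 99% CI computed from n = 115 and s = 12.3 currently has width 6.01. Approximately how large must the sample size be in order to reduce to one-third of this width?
n ≈ 1035

CI width ∝ 1/√n
To reduce width by factor 3, need √n to grow by 3 → need 3² = 9 times as many samples.

Current: n = 115, width = 6.01
New: n = 1035, width ≈ 1.97

Width reduced by factor of 6.01/1.97 = 3.05.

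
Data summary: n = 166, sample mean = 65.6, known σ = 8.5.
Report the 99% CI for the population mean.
(63.90, 67.30)

z-interval (σ known):
z* = 2.576 for 99% confidence

Margin of error = z* · σ/√n = 2.576 · 8.5/√166 = 1.70

CI: (65.6 - 1.70, 65.6 + 1.70) = (63.90, 67.30)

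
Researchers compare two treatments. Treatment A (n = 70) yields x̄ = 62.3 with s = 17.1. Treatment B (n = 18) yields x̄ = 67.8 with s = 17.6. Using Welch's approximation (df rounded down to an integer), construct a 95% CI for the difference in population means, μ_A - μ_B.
(-15.03, 4.03)

Difference: x̄₁ - x̄₂ = -5.50
SE = √(s₁²/n₁ + s₂²/n₂) = √(17.1²/70 + 17.6²/18) = 4.6245
df = 25.88 → 25 (Welch–Satterthwaite, rounded down)
t* = 2.060

CI: -5.50 ± 2.060 · 4.6245 = -5.50 ± 9.53 = (-15.03, 4.03)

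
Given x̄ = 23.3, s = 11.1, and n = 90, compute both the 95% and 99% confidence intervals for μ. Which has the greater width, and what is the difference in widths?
99% CI is wider by 1.51

df = 89
95% CI: t* = 1.987, (20.98, 25.62), width = 2 · t* · s/√n = 4.65
99% CI: t* = 2.632, (20.22, 26.38), width = 2 · t* · s/√n = 6.16

The 99% CI is wider by 6.16 - 4.65 = 1.51.
Higher confidence requires a wider interval.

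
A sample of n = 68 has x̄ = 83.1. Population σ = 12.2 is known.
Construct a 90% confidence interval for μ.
(80.67, 85.53)

z-interval (σ known):
z* = 1.645 for 90% confidence

Margin of error = z* · σ/√n = 1.645 · 12.2/√68 = 2.43

CI: (83.1 - 2.43, 83.1 + 2.43) = (80.67, 85.53)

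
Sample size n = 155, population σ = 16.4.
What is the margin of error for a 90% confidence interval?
Margin of error = 2.17

Margin of error = z* · σ/√n
= 1.645 · 16.4/√155
= 1.645 · 16.4/12.4499
= 2.17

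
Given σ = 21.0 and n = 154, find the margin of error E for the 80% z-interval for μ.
Margin of error = 2.17

Margin of error = z* · σ/√n
= 1.282 · 21.0/√154
= 1.282 · 21.0/12.4097
= 2.17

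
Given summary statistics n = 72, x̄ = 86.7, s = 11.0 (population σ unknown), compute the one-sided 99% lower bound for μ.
μ ≥ 83.61

Lower bound (one-sided):
t* = 2.380 (one-sided for 99%)
Lower bound = x̄ - t* · s/√n = 86.7 - 2.380 · 11.0/√72 = 83.61

We are 99% confident that μ ≥ 83.61.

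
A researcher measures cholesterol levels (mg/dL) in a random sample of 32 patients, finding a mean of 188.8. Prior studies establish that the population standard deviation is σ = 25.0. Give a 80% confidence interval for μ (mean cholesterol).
(183.13, 194.47)

z-interval (σ known):
z* = 1.282 for 80% confidence

Margin of error = z* · σ/√n = 1.282 · 25.0/√32 = 5.67

CI: (188.8 - 5.67, 188.8 + 5.67) = (183.13, 194.47)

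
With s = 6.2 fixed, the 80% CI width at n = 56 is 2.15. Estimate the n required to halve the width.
n ≈ 224

CI width ∝ 1/√n
To reduce width by factor 2, need √n to grow by 2 → need 2² = 4 times as many samples.

Current: n = 56, width = 2.15
New: n = 224, width ≈ 1.06

Width reduced by factor of 2.15/1.06 = 2.03.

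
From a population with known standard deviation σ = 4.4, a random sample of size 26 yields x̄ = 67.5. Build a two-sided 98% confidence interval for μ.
(65.49, 69.51)

z-interval (σ known):
z* = 2.326 for 98% confidence

Margin of error = z* · σ/√n = 2.326 · 4.4/√26 = 2.01

CI: (67.5 - 2.01, 67.5 + 2.01) = (65.49, 69.51)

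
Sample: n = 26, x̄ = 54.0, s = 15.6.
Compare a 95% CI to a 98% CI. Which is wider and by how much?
98% CI is wider by 2.61

df = 25
95% CI: t* = 2.060, (47.70, 60.30), width = 2 · t* · s/√n = 12.60
98% CI: t* = 2.485, (46.40, 61.60), width = 2 · t* · s/√n = 15.21

The 98% CI is wider by 15.21 - 12.60 = 2.61.
Higher confidence requires a wider interval.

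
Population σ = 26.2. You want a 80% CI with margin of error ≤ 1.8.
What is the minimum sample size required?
n ≥ 349

For margin E ≤ 1.8:
n ≥ (z* · σ / E)²
n ≥ (1.282 · 26.2 / 1.8)²
n ≥ 348.20

Minimum n = 349 (rounding up)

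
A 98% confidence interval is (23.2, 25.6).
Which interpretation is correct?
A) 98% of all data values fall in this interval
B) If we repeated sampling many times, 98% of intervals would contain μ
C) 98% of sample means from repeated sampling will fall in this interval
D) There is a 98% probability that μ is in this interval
B

A) Wrong — a CI is about the parameter μ, not individual data values.
B) Correct — this is the frequentist long-run coverage interpretation.
C) Wrong — coverage applies to intervals containing μ, not to future x̄ values.
D) Wrong — μ is fixed; the randomness lives in the interval, not in μ.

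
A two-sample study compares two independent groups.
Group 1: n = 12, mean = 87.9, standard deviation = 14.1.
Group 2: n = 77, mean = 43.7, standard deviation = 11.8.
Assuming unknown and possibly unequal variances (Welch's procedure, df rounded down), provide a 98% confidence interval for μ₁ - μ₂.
(32.84, 55.56)

Difference: x̄₁ - x̄₂ = 44.20
SE = √(s₁²/n₁ + s₂²/n₂) = √(14.1²/12 + 11.8²/77) = 4.2867
df = 13.51 → 13 (Welch–Satterthwaite, rounded down)
t* = 2.650

CI: 44.20 ± 2.650 · 4.2867 = 44.20 ± 11.36 = (32.84, 55.56)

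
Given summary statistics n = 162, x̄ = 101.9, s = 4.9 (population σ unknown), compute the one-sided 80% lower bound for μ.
μ ≥ 101.58

Lower bound (one-sided):
t* = 0.844 (one-sided for 80%)
Lower bound = x̄ - t* · s/√n = 101.9 - 0.844 · 4.9/√162 = 101.58

We are 80% confident that μ ≥ 101.58.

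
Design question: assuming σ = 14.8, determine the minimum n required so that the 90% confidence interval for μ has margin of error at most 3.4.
n ≥ 52

For margin E ≤ 3.4:
n ≥ (z* · σ / E)²
n ≥ (1.645 · 14.8 / 3.4)²
n ≥ 51.27

Minimum n = 52 (rounding up)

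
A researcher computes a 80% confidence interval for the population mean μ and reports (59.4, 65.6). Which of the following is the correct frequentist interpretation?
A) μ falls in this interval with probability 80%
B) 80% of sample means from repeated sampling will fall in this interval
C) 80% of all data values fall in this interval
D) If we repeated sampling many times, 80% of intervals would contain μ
D

A) Wrong — μ is fixed; the randomness lives in the interval, not in μ.
B) Wrong — coverage applies to intervals containing μ, not to future x̄ values.
C) Wrong — a CI is about the parameter μ, not individual data values.
D) Correct — this is the frequentist long-run coverage interpretation.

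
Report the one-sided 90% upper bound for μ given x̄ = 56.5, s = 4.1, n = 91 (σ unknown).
μ ≤ 57.05

Upper bound (one-sided):
t* = 1.291 (one-sided for 90%)
Upper bound = x̄ + t* · s/√n = 56.5 + 1.291 · 4.1/√91 = 57.05

We are 90% confident that μ ≤ 57.05.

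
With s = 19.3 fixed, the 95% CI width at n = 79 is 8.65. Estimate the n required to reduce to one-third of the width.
n ≈ 711

CI width ∝ 1/√n
To reduce width by factor 3, need √n to grow by 3 → need 3² = 9 times as many samples.

Current: n = 79, width = 8.65
New: n = 711, width ≈ 2.84

Width reduced by factor of 8.65/2.84 = 3.05.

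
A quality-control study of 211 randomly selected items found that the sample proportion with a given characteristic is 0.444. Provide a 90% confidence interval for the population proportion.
(0.388, 0.500)

Proportion CI:
SE = √(p̂(1-p̂)/n) = √(0.444 · 0.556 / 211) = 0.03420

z* = 1.645
Margin = z* · SE = 1.645 · 0.03420 = 0.0563

CI: 0.444 ± 0.0563 = (0.388, 0.500)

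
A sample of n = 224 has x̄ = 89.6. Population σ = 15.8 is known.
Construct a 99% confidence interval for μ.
(86.88, 92.32)

z-interval (σ known):
z* = 2.576 for 99% confidence

Margin of error = z* · σ/√n = 2.576 · 15.8/√224 = 2.72

CI: (89.6 - 2.72, 89.6 + 2.72) = (86.88, 92.32)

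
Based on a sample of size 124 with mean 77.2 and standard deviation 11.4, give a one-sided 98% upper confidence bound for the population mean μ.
μ ≤ 79.33

Upper bound (one-sided):
t* = 2.076 (one-sided for 98%)
Upper bound = x̄ + t* · s/√n = 77.2 + 2.076 · 11.4/√124 = 79.33

We are 98% confident that μ ≤ 79.33.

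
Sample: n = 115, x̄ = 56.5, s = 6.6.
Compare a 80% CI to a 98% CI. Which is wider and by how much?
98% CI is wider by 1.31

df = 114
80% CI: t* = 1.289, (55.71, 57.29), width = 2 · t* · s/√n = 1.59
98% CI: t* = 2.360, (55.05, 57.95), width = 2 · t* · s/√n = 2.90

The 98% CI is wider by 2.90 - 1.59 = 1.31.
Higher confidence requires a wider interval.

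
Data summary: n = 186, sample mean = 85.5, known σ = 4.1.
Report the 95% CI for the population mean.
(84.91, 86.09)

z-interval (σ known):
z* = 1.960 for 95% confidence

Margin of error = z* · σ/√n = 1.960 · 4.1/√186 = 0.59

CI: (85.5 - 0.59, 85.5 + 0.59) = (84.91, 86.09)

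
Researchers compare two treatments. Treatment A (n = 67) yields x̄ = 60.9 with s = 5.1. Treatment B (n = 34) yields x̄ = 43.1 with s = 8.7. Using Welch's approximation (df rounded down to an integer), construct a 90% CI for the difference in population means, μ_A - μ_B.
(15.08, 20.52)

Difference: x̄₁ - x̄₂ = 17.80
SE = √(s₁²/n₁ + s₂²/n₂) = √(5.1²/67 + 8.7²/34) = 1.6169
df = 44.83 → 44 (Welch–Satterthwaite, rounded down)
t* = 1.680

CI: 17.80 ± 1.680 · 1.6169 = 17.80 ± 2.72 = (15.08, 20.52)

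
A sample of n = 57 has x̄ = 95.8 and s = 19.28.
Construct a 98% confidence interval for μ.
(89.68, 101.92)

t-interval (σ unknown):
df = n - 1 = 56
t* = 2.395 for 98% confidence

Margin of error = t* · s/√n = 2.395 · 19.28/√57 = 6.12

CI: (89.68, 101.92)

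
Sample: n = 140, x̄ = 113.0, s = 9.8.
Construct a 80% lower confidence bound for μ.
μ ≥ 112.30

Lower bound (one-sided):
t* = 0.844 (one-sided for 80%)
Lower bound = x̄ - t* · s/√n = 113.0 - 0.844 · 9.8/√140 = 112.30

We are 80% confident that μ ≥ 112.30.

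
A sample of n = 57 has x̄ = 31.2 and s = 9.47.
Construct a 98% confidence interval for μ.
(28.20, 34.20)

t-interval (σ unknown):
df = n - 1 = 56
t* = 2.395 for 98% confidence

Margin of error = t* · s/√n = 2.395 · 9.47/√57 = 3.00

CI: (28.20, 34.20)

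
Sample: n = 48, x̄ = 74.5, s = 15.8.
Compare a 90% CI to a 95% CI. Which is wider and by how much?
95% CI is wider by 1.53

df = 47
90% CI: t* = 1.678, (70.67, 78.33), width = 2 · t* · s/√n = 7.65
95% CI: t* = 2.012, (69.91, 79.09), width = 2 · t* · s/√n = 9.18

The 95% CI is wider by 9.18 - 7.65 = 1.53.
Higher confidence requires a wider interval.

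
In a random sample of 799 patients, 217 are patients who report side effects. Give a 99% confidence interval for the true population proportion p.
(0.231, 0.312)

Proportion CI:
p̂ = 217/799 = 0.27159
SE = √(p̂(1-p̂)/n) = √(0.27159 · 0.72841 / 799) = 0.01574

z* = 2.576
Margin = z* · SE = 2.576 · 0.01574 = 0.0405

CI: 0.27159 ± 0.0405 = (0.231, 0.312)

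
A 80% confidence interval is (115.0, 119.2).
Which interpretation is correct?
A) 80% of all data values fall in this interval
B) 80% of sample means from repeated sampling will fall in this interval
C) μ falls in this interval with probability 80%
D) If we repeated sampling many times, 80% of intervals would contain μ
D

A) Wrong — a CI is about the parameter μ, not individual data values.
B) Wrong — coverage applies to intervals containing μ, not to future x̄ values.
C) Wrong — μ is fixed; the randomness lives in the interval, not in μ.
D) Correct — this is the frequentist long-run coverage interpretation.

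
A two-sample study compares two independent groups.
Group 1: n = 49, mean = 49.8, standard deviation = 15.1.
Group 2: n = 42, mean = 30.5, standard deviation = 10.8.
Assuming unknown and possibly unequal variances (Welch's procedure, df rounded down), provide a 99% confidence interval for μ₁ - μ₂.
(12.12, 26.48)

Difference: x̄₁ - x̄₂ = 19.30
SE = √(s₁²/n₁ + s₂²/n₂) = √(15.1²/49 + 10.8²/42) = 2.7259
df = 86.37 → 86 (Welch–Satterthwaite, rounded down)
t* = 2.634

CI: 19.30 ± 2.634 · 2.7259 = 19.30 ± 7.18 = (12.12, 26.48)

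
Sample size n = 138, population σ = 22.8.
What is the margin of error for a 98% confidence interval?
Margin of error = 4.51

Margin of error = z* · σ/√n
= 2.326 · 22.8/√138
= 2.326 · 22.8/11.7473
= 4.51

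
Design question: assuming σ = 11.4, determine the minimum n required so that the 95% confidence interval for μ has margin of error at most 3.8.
n ≥ 35

For margin E ≤ 3.8:
n ≥ (z* · σ / E)²
n ≥ (1.960 · 11.4 / 3.8)²
n ≥ 34.57

Minimum n = 35 (rounding up)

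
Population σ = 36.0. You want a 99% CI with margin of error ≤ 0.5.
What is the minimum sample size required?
n ≥ 34400

For margin E ≤ 0.5:
n ≥ (z* · σ / E)²
n ≥ (2.576 · 36.0 / 0.5)²
n ≥ 34399.86

Minimum n = 34400 (rounding up)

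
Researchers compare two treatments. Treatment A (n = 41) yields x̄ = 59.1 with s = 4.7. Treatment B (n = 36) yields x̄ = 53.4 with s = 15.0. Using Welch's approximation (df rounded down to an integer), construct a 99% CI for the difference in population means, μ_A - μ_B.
(-1.34, 12.74)

Difference: x̄₁ - x̄₂ = 5.70
SE = √(s₁²/n₁ + s₂²/n₂) = √(4.7²/41 + 15.0²/36) = 2.6055
df = 41.03 → 41 (Welch–Satterthwaite, rounded down)
t* = 2.701

CI: 5.70 ± 2.701 · 2.6055 = 5.70 ± 7.04 = (-1.34, 12.74)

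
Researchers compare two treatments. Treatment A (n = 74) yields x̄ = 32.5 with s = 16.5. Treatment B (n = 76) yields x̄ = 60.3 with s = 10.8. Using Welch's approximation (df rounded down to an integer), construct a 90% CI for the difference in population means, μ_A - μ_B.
(-31.58, -24.02)

Difference: x̄₁ - x̄₂ = -27.80
SE = √(s₁²/n₁ + s₂²/n₂) = √(16.5²/74 + 10.8²/76) = 2.2834
df = 125.37 → 125 (Welch–Satterthwaite, rounded down)
t* = 1.657

CI: -27.80 ± 1.657 · 2.2834 = -27.80 ± 3.78 = (-31.58, -24.02)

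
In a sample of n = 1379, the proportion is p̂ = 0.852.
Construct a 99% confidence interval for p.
(0.827, 0.877)

Proportion CI:
SE = √(p̂(1-p̂)/n) = √(0.852 · 0.148 / 1379) = 0.00956

z* = 2.576
Margin = z* · SE = 2.576 · 0.00956 = 0.0246

CI: 0.852 ± 0.0246 = (0.827, 0.877)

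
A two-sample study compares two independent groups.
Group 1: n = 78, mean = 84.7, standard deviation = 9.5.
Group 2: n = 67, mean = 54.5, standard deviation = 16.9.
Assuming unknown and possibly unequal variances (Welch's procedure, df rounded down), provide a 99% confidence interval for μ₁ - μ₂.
(24.09, 36.31)

Difference: x̄₁ - x̄₂ = 30.20
SE = √(s₁²/n₁ + s₂²/n₂) = √(9.5²/78 + 16.9²/67) = 2.3281
df = 100.35 → 100 (Welch–Satterthwaite, rounded down)
t* = 2.626

CI: 30.20 ± 2.626 · 2.3281 = 30.20 ± 6.11 = (24.09, 36.31)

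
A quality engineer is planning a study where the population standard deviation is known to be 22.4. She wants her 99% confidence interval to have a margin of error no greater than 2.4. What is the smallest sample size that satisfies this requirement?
n ≥ 579

For margin E ≤ 2.4:
n ≥ (z* · σ / E)²
n ≥ (2.576 · 22.4 / 2.4)²
n ≥ 578.05

Minimum n = 579 (rounding up)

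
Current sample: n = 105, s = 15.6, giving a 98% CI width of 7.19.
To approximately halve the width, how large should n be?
n ≈ 420

CI width ∝ 1/√n
To reduce width by factor 2, need √n to grow by 2 → need 2² = 4 times as many samples.

Current: n = 105, width = 7.19
New: n = 420, width ≈ 3.55

Width reduced by factor of 7.19/3.55 = 2.03.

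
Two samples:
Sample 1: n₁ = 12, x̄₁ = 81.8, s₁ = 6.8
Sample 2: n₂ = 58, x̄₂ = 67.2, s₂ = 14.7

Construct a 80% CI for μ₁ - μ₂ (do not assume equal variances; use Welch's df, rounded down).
(11.00, 18.20)

Difference: x̄₁ - x̄₂ = 14.60
SE = √(s₁²/n₁ + s₂²/n₂) = √(6.8²/12 + 14.7²/58) = 2.7530
df = 36.05 → 36 (Welch–Satterthwaite, rounded down)
t* = 1.306

CI: 14.60 ± 1.306 · 2.7530 = 14.60 ± 3.60 = (11.00, 18.20)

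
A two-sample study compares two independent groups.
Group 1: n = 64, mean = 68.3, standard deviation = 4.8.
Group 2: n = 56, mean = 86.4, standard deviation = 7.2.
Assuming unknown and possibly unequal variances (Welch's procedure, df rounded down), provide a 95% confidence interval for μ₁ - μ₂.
(-20.35, -15.85)

Difference: x̄₁ - x̄₂ = -18.10
SE = √(s₁²/n₁ + s₂²/n₂) = √(4.8²/64 + 7.2²/56) = 1.1339
df = 93.72 → 93 (Welch–Satterthwaite, rounded down)
t* = 1.986

CI: -18.10 ± 1.986 · 1.1339 = -18.10 ± 2.25 = (-20.35, -15.85)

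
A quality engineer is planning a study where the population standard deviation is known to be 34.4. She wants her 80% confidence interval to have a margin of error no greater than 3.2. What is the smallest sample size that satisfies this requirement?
n ≥ 190

For margin E ≤ 3.2:
n ≥ (z* · σ / E)²
n ≥ (1.282 · 34.4 / 3.2)²
n ≥ 189.93

Minimum n = 190 (rounding up)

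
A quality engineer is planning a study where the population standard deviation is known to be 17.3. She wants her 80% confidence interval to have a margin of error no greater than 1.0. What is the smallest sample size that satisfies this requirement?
n ≥ 492

For margin E ≤ 1.0:
n ≥ (z* · σ / E)²
n ≥ (1.282 · 17.3 / 1.0)²
n ≥ 491.89

Minimum n = 492 (rounding up)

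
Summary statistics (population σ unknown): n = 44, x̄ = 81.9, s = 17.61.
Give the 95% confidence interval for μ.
(76.55, 87.25)

t-interval (σ unknown):
df = n - 1 = 43
t* = 2.017 for 95% confidence

Margin of error = t* · s/√n = 2.017 · 17.61/√44 = 5.35

CI: (76.55, 87.25)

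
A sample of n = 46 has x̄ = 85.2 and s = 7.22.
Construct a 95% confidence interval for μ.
(83.06, 87.34)

t-interval (σ unknown):
df = n - 1 = 45
t* = 2.014 for 95% confidence

Margin of error = t* · s/√n = 2.014 · 7.22/√46 = 2.14

CI: (83.06, 87.34)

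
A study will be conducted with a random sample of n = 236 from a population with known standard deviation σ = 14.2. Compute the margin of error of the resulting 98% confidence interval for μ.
Margin of error = 2.15

Margin of error = z* · σ/√n
= 2.326 · 14.2/√236
= 2.326 · 14.2/15.3623
= 2.15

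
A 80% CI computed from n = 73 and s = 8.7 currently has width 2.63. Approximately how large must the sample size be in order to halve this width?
n ≈ 292

CI width ∝ 1/√n
To reduce width by factor 2, need √n to grow by 2 → need 2² = 4 times as many samples.

Current: n = 73, width = 2.63
New: n = 292, width ≈ 1.31

Width reduced by factor of 2.63/1.31 = 2.01.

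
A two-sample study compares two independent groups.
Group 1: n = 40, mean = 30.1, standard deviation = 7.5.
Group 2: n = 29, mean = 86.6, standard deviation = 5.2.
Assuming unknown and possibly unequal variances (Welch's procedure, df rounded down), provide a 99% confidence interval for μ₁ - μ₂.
(-60.56, -52.44)

Difference: x̄₁ - x̄₂ = -56.50
SE = √(s₁²/n₁ + s₂²/n₂) = √(7.5²/40 + 5.2²/29) = 1.5293
df = 66.90 → 66 (Welch–Satterthwaite, rounded down)
t* = 2.652

CI: -56.50 ± 2.652 · 1.5293 = -56.50 ± 4.06 = (-60.56, -52.44)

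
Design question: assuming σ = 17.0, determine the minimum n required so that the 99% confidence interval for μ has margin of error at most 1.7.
n ≥ 664

For margin E ≤ 1.7:
n ≥ (z* · σ / E)²
n ≥ (2.576 · 17.0 / 1.7)²
n ≥ 663.58

Minimum n = 664 (rounding up)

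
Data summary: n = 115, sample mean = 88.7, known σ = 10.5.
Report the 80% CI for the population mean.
(87.44, 89.96)

z-interval (σ known):
z* = 1.282 for 80% confidence

Margin of error = z* · σ/√n = 1.282 · 10.5/√115 = 1.26

CI: (88.7 - 1.26, 88.7 + 1.26) = (87.44, 89.96)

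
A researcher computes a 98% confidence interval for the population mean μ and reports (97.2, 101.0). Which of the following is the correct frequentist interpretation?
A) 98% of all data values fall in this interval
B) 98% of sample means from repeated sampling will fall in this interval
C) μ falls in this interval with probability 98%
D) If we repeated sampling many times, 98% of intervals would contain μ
D

A) Wrong — a CI is about the parameter μ, not individual data values.
B) Wrong — coverage applies to intervals containing μ, not to future x̄ values.
C) Wrong — μ is fixed; the randomness lives in the interval, not in μ.
D) Correct — this is the frequentist long-run coverage interpretation.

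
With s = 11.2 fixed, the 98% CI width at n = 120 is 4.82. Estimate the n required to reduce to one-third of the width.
n ≈ 1080

CI width ∝ 1/√n
To reduce width by factor 3, need √n to grow by 3 → need 3² = 9 times as many samples.

Current: n = 120, width = 4.82
New: n = 1080, width ≈ 1.59

Width reduced by factor of 4.82/1.59 = 3.03.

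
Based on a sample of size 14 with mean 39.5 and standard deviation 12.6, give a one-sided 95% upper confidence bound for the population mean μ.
μ ≤ 45.46

Upper bound (one-sided):
t* = 1.771 (one-sided for 95%)
Upper bound = x̄ + t* · s/√n = 39.5 + 1.771 · 12.6/√14 = 45.46

We are 95% confident that μ ≤ 45.46.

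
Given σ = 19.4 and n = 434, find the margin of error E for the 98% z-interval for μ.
Margin of error = 2.17

Margin of error = z* · σ/√n
= 2.326 · 19.4/√434
= 2.326 · 19.4/20.8327
= 2.17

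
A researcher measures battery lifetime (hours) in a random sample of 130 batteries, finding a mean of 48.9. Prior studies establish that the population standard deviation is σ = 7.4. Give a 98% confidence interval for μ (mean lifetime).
(47.39, 50.41)

z-interval (σ known):
z* = 2.326 for 98% confidence

Margin of error = z* · σ/√n = 2.326 · 7.4/√130 = 1.51

CI: (48.9 - 1.51, 48.9 + 1.51) = (47.39, 50.41)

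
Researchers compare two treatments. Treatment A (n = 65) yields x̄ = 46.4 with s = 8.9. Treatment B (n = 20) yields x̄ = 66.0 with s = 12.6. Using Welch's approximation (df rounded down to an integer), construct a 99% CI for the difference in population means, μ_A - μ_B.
(-28.03, -11.17)

Difference: x̄₁ - x̄₂ = -19.60
SE = √(s₁²/n₁ + s₂²/n₂) = √(8.9²/65 + 12.6²/20) = 3.0260
df = 25.11 → 25 (Welch–Satterthwaite, rounded down)
t* = 2.787

CI: -19.60 ± 2.787 · 3.0260 = -19.60 ± 8.43 = (-28.03, -11.17)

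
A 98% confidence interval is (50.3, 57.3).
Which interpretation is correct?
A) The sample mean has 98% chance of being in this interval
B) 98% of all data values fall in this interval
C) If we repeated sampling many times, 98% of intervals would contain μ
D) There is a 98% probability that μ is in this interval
C

A) Wrong — x̄ is observed and sits in the interval by construction.
B) Wrong — a CI is about the parameter μ, not individual data values.
C) Correct — this is the frequentist long-run coverage interpretation.
D) Wrong — μ is fixed; the randomness lives in the interval, not in μ.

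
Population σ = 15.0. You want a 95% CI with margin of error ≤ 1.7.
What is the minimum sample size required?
n ≥ 300

For margin E ≤ 1.7:
n ≥ (z* · σ / E)²
n ≥ (1.960 · 15.0 / 1.7)²
n ≥ 299.09

Minimum n = 300 (rounding up)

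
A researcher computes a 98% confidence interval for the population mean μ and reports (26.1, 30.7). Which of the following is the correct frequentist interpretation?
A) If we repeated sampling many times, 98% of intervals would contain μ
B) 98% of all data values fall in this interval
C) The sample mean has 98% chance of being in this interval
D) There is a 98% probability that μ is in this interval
A

A) Correct — this is the frequentist long-run coverage interpretation.
B) Wrong — a CI is about the parameter μ, not individual data values.
C) Wrong — x̄ is observed and sits in the interval by construction.
D) Wrong — μ is fixed; the randomness lives in the interval, not in μ.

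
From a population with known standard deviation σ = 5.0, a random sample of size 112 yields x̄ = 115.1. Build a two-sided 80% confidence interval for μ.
(114.49, 115.71)

z-interval (σ known):
z* = 1.282 for 80% confidence

Margin of error = z* · σ/√n = 1.282 · 5.0/√112 = 0.61

CI: (115.1 - 0.61, 115.1 + 0.61) = (114.49, 115.71)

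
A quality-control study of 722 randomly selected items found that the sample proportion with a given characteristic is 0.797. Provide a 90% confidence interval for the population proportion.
(0.772, 0.822)

Proportion CI:
SE = √(p̂(1-p̂)/n) = √(0.797 · 0.203 / 722) = 0.01497

z* = 1.645
Margin = z* · SE = 1.645 · 0.01497 = 0.0246

CI: 0.797 ± 0.0246 = (0.772, 0.822)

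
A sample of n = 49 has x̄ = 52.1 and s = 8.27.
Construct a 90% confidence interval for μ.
(50.12, 54.08)

t-interval (σ unknown):
df = n - 1 = 48
t* = 1.677 for 90% confidence

Margin of error = t* · s/√n = 1.677 · 8.27/√49 = 1.98

CI: (50.12, 54.08)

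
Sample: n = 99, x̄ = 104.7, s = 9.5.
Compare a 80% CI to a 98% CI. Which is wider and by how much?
98% CI is wider by 2.06

df = 98
80% CI: t* = 1.290, (103.47, 105.93), width = 2 · t* · s/√n = 2.46
98% CI: t* = 2.365, (102.44, 106.96), width = 2 · t* · s/√n = 4.52

The 98% CI is wider by 4.52 - 2.46 = 2.06.
Higher confidence requires a wider interval.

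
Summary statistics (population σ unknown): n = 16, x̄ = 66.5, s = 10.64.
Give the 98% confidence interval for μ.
(59.58, 73.42)

t-interval (σ unknown):
df = n - 1 = 15
t* = 2.602 for 98% confidence

Margin of error = t* · s/√n = 2.602 · 10.64/√16 = 6.92

CI: (59.58, 73.42)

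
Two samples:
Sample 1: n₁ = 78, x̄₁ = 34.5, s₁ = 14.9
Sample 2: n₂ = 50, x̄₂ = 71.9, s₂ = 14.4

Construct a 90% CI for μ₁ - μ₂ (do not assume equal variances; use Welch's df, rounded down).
(-41.79, -33.01)

Difference: x̄₁ - x̄₂ = -37.40
SE = √(s₁²/n₁ + s₂²/n₂) = √(14.9²/78 + 14.4²/50) = 2.6445
df = 107.21 → 107 (Welch–Satterthwaite, rounded down)
t* = 1.659

CI: -37.40 ± 1.659 · 2.6445 = -37.40 ± 4.39 = (-41.79, -33.01)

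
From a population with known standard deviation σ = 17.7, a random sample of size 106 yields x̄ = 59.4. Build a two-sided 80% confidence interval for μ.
(57.20, 61.60)

z-interval (σ known):
z* = 1.282 for 80% confidence

Margin of error = z* · σ/√n = 1.282 · 17.7/√106 = 2.20

CI: (59.4 - 2.20, 59.4 + 2.20) = (57.20, 61.60)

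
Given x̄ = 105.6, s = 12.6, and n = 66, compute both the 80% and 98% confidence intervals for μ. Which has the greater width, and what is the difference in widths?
98% CI is wider by 3.38

df = 65
80% CI: t* = 1.295, (103.59, 107.61), width = 2 · t* · s/√n = 4.02
98% CI: t* = 2.385, (101.90, 109.30), width = 2 · t* · s/√n = 7.40

The 98% CI is wider by 7.40 - 4.02 = 3.38.
Higher confidence requires a wider interval.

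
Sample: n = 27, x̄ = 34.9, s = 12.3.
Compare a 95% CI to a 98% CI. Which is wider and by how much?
98% CI is wider by 2.01

df = 26
95% CI: t* = 2.056, (30.03, 39.77), width = 2 · t* · s/√n = 9.73
98% CI: t* = 2.479, (29.03, 40.77), width = 2 · t* · s/√n = 11.74

The 98% CI is wider by 11.74 - 9.73 = 2.01.
Higher confidence requires a wider interval.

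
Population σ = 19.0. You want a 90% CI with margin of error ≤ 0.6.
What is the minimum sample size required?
n ≥ 2714

For margin E ≤ 0.6:
n ≥ (z* · σ / E)²
n ≥ (1.645 · 19.0 / 0.6)²
n ≥ 2713.54

Minimum n = 2714 (rounding up)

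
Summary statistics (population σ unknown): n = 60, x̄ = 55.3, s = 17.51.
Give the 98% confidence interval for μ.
(49.90, 60.70)

t-interval (σ unknown):
df = n - 1 = 59
t* = 2.391 for 98% confidence

Margin of error = t* · s/√n = 2.391 · 17.51/√60 = 5.40

CI: (49.90, 60.70)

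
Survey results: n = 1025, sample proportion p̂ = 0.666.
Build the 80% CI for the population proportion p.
(0.647, 0.685)

Proportion CI:
SE = √(p̂(1-p̂)/n) = √(0.666 · 0.334 / 1025) = 0.01473

z* = 1.282
Margin = z* · SE = 1.282 · 0.01473 = 0.0189

CI: 0.666 ± 0.0189 = (0.647, 0.685)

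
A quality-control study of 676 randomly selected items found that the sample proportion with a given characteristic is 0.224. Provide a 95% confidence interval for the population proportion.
(0.193, 0.255)

Proportion CI:
SE = √(p̂(1-p̂)/n) = √(0.224 · 0.776 / 676) = 0.01604

z* = 1.960
Margin = z* · SE = 1.960 · 0.01604 = 0.0314

CI: 0.224 ± 0.0314 = (0.193, 0.255)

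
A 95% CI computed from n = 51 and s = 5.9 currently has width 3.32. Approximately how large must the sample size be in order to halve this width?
n ≈ 204

CI width ∝ 1/√n
To reduce width by factor 2, need √n to grow by 2 → need 2² = 4 times as many samples.

Current: n = 51, width = 3.32
New: n = 204, width ≈ 1.63

Width reduced by factor of 3.32/1.63 = 2.04.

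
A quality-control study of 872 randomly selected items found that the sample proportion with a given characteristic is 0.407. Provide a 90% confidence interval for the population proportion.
(0.380, 0.434)

Proportion CI:
SE = √(p̂(1-p̂)/n) = √(0.407 · 0.593 / 872) = 0.01664

z* = 1.645
Margin = z* · SE = 1.645 · 0.01664 = 0.0274

CI: 0.407 ± 0.0274 = (0.380, 0.434)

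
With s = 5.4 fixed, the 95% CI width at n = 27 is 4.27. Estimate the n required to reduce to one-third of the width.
n ≈ 243

CI width ∝ 1/√n
To reduce width by factor 3, need √n to grow by 3 → need 3² = 9 times as many samples.

Current: n = 27, width = 4.27
New: n = 243, width ≈ 1.36

Width reduced by factor of 4.27/1.36 = 3.14.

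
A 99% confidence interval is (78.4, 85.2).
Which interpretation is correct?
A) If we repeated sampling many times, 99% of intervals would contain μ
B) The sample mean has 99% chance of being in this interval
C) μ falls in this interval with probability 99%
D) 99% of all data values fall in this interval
A

A) Correct — this is the frequentist long-run coverage interpretation.
B) Wrong — x̄ is observed and sits in the interval by construction.
C) Wrong — μ is fixed; the randomness lives in the interval, not in μ.
D) Wrong — a CI is about the parameter μ, not individual data values.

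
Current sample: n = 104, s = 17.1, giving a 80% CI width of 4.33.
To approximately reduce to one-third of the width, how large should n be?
n ≈ 936

CI width ∝ 1/√n
To reduce width by factor 3, need √n to grow by 3 → need 3² = 9 times as many samples.

Current: n = 104, width = 4.33
New: n = 936, width ≈ 1.43

Width reduced by factor of 4.33/1.43 = 3.03.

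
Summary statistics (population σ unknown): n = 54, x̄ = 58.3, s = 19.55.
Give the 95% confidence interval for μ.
(52.96, 63.64)

t-interval (σ unknown):
df = n - 1 = 53
t* = 2.006 for 95% confidence

Margin of error = t* · s/√n = 2.006 · 19.55/√54 = 5.34

CI: (52.96, 63.64)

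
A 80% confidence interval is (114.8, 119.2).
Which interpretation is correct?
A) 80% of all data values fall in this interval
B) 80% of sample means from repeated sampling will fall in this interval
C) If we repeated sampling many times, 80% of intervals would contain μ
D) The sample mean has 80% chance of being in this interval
C

A) Wrong — a CI is about the parameter μ, not individual data values.
B) Wrong — coverage applies to intervals containing μ, not to future x̄ values.
C) Correct — this is the frequentist long-run coverage interpretation.
D) Wrong — x̄ is observed and sits in the interval by construction.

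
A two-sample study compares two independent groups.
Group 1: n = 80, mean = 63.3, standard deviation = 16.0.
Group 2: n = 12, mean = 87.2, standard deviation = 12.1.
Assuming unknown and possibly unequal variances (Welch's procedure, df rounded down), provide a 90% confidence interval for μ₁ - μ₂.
(-30.73, -17.07)

Difference: x̄₁ - x̄₂ = -23.90
SE = √(s₁²/n₁ + s₂²/n₂) = √(16.0²/80 + 12.1²/12) = 3.9244
df = 17.36 → 17 (Welch–Satterthwaite, rounded down)
t* = 1.740

CI: -23.90 ± 1.740 · 3.9244 = -23.90 ± 6.83 = (-30.73, -17.07)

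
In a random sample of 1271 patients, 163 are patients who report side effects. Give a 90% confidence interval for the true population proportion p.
(0.113, 0.144)

Proportion CI:
p̂ = 163/1271 = 0.12825
SE = √(p̂(1-p̂)/n) = √(0.12825 · 0.87175 / 1271) = 0.00938

z* = 1.645
Margin = z* · SE = 1.645 · 0.00938 = 0.0154

CI: 0.12825 ± 0.0154 = (0.113, 0.144)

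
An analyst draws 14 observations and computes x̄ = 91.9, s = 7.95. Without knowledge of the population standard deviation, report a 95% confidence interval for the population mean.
(87.31, 96.49)

t-interval (σ unknown):
df = n - 1 = 13
t* = 2.160 for 95% confidence

Margin of error = t* · s/√n = 2.160 · 7.95/√14 = 4.59

CI: (87.31, 96.49)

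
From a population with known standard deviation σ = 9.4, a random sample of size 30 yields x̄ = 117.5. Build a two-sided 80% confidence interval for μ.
(115.30, 119.70)

z-interval (σ known):
z* = 1.282 for 80% confidence

Margin of error = z* · σ/√n = 1.282 · 9.4/√30 = 2.20

CI: (117.5 - 2.20, 117.5 + 2.20) = (115.30, 119.70)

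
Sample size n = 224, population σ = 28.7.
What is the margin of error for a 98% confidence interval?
Margin of error = 4.46

Margin of error = z* · σ/√n
= 2.326 · 28.7/√224
= 2.326 · 28.7/14.9666
= 4.46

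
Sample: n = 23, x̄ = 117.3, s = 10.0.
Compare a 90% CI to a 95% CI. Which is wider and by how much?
95% CI is wider by 1.49

df = 22
90% CI: t* = 1.717, (113.72, 120.88), width = 2 · t* · s/√n = 7.16
95% CI: t* = 2.074, (112.98, 121.62), width = 2 · t* · s/√n = 8.65

The 95% CI is wider by 8.65 - 7.16 = 1.49.
Higher confidence requires a wider interval.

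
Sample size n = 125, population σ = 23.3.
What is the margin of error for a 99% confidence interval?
Margin of error = 5.37

Margin of error = z* · σ/√n
= 2.576 · 23.3/√125
= 2.576 · 23.3/11.1803
= 5.37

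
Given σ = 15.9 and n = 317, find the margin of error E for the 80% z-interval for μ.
Margin of error = 1.14

Margin of error = z* · σ/√n
= 1.282 · 15.9/√317
= 1.282 · 15.9/17.8045
= 1.14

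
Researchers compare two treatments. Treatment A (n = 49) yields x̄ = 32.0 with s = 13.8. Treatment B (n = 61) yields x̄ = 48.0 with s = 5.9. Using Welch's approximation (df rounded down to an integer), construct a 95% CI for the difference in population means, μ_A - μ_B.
(-20.22, -11.78)

Difference: x̄₁ - x̄₂ = -16.00
SE = √(s₁²/n₁ + s₂²/n₂) = √(13.8²/49 + 5.9²/61) = 2.1112
df = 62.06 → 62 (Welch–Satterthwaite, rounded down)
t* = 1.999

CI: -16.00 ± 1.999 · 2.1112 = -16.00 ± 4.22 = (-20.22, -11.78)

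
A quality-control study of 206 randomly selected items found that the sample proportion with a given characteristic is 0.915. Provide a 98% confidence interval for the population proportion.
(0.870, 0.960)

Proportion CI:
SE = √(p̂(1-p̂)/n) = √(0.915 · 0.085 / 206) = 0.01943

z* = 2.326
Margin = z* · SE = 2.326 · 0.01943 = 0.0452

CI: 0.915 ± 0.0452 = (0.870, 0.960)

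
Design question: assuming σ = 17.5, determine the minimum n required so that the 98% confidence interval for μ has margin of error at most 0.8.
n ≥ 2589

For margin E ≤ 0.8:
n ≥ (z* · σ / E)²
n ≥ (2.326 · 17.5 / 0.8)²
n ≥ 2588.90

Minimum n = 2589 (rounding up)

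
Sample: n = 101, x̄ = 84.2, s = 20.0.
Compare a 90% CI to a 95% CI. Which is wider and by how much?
95% CI is wider by 1.29

df = 100
90% CI: t* = 1.660, (80.90, 87.50), width = 2 · t* · s/√n = 6.61
95% CI: t* = 1.984, (80.25, 88.15), width = 2 · t* · s/√n = 7.90

The 95% CI is wider by 7.90 - 6.61 = 1.29.
Higher confidence requires a wider interval.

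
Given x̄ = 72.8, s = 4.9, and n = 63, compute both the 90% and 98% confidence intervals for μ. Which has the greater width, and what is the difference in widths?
98% CI is wider by 0.89

df = 62
90% CI: t* = 1.670, (71.77, 73.83), width = 2 · t* · s/√n = 2.06
98% CI: t* = 2.388, (71.33, 74.27), width = 2 · t* · s/√n = 2.95

The 98% CI is wider by 2.95 - 2.06 = 0.89.
Higher confidence requires a wider interval.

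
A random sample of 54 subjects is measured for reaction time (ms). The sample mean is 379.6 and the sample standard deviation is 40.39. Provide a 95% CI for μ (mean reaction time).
(368.57, 390.63)

t-interval (σ unknown):
df = n - 1 = 53
t* = 2.006 for 95% confidence

Margin of error = t* · s/√n = 2.006 · 40.39/√54 = 11.03

CI: (368.57, 390.63)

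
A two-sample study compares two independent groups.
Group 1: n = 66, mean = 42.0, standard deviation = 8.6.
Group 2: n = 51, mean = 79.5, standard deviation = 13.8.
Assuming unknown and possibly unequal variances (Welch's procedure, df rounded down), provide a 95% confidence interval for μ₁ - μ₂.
(-41.88, -33.12)

Difference: x̄₁ - x̄₂ = -37.50
SE = √(s₁²/n₁ + s₂²/n₂) = √(8.6²/66 + 13.8²/51) = 2.2033
df = 79.04 → 79 (Welch–Satterthwaite, rounded down)
t* = 1.990

CI: -37.50 ± 1.990 · 2.2033 = -37.50 ± 4.38 = (-41.88, -33.12)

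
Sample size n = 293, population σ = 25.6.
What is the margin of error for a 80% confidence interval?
Margin of error = 1.92

Margin of error = z* · σ/√n
= 1.282 · 25.6/√293
= 1.282 · 25.6/17.1172
= 1.92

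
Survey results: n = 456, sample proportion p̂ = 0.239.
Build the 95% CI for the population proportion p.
(0.200, 0.278)

Proportion CI:
SE = √(p̂(1-p̂)/n) = √(0.239 · 0.761 / 456) = 0.01997

z* = 1.960
Margin = z* · SE = 1.960 · 0.01997 = 0.0391

CI: 0.239 ± 0.0391 = (0.200, 0.278)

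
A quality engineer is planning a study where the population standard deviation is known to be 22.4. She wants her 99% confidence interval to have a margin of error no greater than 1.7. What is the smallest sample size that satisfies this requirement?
n ≥ 1153

For margin E ≤ 1.7:
n ≥ (z* · σ / E)²
n ≥ (2.576 · 22.4 / 1.7)²
n ≥ 1152.10

Minimum n = 1153 (rounding up)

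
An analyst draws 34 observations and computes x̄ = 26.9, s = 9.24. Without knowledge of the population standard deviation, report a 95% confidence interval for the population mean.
(23.68, 30.12)

t-interval (σ unknown):
df = n - 1 = 33
t* = 2.035 for 95% confidence

Margin of error = t* · s/√n = 2.035 · 9.24/√34 = 3.22

CI: (23.68, 30.12)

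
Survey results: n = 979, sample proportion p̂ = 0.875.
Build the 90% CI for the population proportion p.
(0.858, 0.892)

Proportion CI:
SE = √(p̂(1-p̂)/n) = √(0.875 · 0.125 / 979) = 0.01057

z* = 1.645
Margin = z* · SE = 1.645 · 0.01057 = 0.0174

CI: 0.875 ± 0.0174 = (0.858, 0.892)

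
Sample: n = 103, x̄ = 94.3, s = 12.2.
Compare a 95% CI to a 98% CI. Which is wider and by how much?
98% CI is wider by 0.91

df = 102
95% CI: t* = 1.983, (91.92, 96.68), width = 2 · t* · s/√n = 4.77
98% CI: t* = 2.363, (91.46, 97.14), width = 2 · t* · s/√n = 5.68

The 98% CI is wider by 5.68 - 4.77 = 0.91.
Higher confidence requires a wider interval.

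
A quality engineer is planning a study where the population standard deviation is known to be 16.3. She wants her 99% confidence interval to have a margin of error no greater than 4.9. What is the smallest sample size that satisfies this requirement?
n ≥ 74

For margin E ≤ 4.9:
n ≥ (z* · σ / E)²
n ≥ (2.576 · 16.3 / 4.9)²
n ≥ 73.43

Minimum n = 74 (rounding up)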